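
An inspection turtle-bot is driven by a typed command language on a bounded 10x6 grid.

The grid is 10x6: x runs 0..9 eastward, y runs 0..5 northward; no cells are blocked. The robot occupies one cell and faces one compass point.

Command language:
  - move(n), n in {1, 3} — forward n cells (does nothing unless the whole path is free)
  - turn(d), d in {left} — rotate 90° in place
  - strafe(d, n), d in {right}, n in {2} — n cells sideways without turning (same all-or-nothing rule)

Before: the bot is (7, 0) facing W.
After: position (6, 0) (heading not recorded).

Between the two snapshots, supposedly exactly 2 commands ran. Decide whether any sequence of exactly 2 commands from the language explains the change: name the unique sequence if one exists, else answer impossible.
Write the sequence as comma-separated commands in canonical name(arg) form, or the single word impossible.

key: running turn(left) before move(1) would end elsewhere — order is forced
initial: (7, 0) facing W
[1] after move(1): (6, 0) facing W
[2] after turn(left): (6, 0) facing S
all 16 alternatives checked — unique.

move(1), turn(left)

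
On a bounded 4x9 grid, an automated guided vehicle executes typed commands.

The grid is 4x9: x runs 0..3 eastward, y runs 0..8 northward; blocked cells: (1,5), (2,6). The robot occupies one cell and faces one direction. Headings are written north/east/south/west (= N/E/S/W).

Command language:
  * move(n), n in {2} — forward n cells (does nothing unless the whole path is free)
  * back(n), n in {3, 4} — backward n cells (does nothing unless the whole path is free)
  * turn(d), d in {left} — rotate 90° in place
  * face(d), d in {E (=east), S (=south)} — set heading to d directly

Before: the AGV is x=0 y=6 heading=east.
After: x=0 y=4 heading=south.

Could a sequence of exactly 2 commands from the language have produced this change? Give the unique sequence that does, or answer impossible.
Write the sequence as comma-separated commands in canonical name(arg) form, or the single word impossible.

face(S), move(2)

key: position moved to (0,4) AND the heading swung to S — translation plus rotation needed
from: x=0 y=6 heading=east
[1] after face(S): x=0 y=6 heading=south
[2] after move(2): x=0 y=4 heading=south
no rival 2-sequence matches.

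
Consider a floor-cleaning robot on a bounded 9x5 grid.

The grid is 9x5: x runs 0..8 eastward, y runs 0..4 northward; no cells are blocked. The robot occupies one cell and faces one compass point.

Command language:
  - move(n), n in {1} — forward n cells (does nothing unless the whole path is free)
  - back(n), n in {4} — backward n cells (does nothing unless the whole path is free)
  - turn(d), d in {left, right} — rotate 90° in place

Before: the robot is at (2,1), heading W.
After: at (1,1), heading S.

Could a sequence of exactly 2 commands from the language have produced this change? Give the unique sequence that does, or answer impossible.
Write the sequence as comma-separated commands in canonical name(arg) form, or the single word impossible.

key: order matters: swapping move(1) and turn(left) lands elsewhere
initial: at (2,1), heading W
step 1 (move(1)): at (1,1), heading W
step 2 (turn(left)): at (1,1), heading S
no rival 2-sequence matches.

move(1), turn(left)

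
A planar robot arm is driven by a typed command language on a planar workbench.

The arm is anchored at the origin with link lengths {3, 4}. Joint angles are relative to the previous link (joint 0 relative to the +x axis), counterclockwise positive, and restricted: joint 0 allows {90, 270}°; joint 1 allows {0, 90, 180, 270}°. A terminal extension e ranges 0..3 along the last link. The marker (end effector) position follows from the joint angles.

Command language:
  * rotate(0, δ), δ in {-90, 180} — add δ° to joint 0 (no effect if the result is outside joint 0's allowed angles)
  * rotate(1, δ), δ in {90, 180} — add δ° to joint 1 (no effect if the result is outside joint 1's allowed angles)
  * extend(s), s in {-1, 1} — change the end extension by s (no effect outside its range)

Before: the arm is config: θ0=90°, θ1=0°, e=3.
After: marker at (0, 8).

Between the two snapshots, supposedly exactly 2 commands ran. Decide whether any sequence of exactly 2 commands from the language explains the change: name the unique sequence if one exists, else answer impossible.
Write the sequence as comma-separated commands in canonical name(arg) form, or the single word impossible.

extend(-1), extend(-1)

start: config: θ0=90°, θ1=0°, e=3
[1] after extend(-1): config: θ0=90°, θ1=0°, e=2
[2] after extend(-1): config: θ0=90°, θ1=0°, e=1
no other 2-command option fits: unique.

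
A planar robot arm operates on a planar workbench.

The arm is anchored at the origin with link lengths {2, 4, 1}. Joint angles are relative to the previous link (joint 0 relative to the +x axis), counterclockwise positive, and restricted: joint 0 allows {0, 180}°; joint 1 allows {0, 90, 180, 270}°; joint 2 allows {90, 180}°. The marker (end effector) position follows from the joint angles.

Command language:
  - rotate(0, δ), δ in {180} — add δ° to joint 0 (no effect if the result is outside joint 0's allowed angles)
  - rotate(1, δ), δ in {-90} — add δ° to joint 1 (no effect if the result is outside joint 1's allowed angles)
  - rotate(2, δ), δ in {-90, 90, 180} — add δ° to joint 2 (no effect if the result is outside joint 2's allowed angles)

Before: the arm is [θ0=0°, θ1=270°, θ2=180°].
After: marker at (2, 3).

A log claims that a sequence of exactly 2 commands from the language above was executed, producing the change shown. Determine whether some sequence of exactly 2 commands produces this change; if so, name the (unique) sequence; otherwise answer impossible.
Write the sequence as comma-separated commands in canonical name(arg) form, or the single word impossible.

t0: [θ0=0°, θ1=270°, θ2=180°]
step 1 (rotate(1, -90)): [θ0=0°, θ1=180°, θ2=180°]
step 2 (rotate(1, -90)): [θ0=0°, θ1=90°, θ2=180°]
all 25 alternatives checked — unique.

rotate(1, -90), rotate(1, -90)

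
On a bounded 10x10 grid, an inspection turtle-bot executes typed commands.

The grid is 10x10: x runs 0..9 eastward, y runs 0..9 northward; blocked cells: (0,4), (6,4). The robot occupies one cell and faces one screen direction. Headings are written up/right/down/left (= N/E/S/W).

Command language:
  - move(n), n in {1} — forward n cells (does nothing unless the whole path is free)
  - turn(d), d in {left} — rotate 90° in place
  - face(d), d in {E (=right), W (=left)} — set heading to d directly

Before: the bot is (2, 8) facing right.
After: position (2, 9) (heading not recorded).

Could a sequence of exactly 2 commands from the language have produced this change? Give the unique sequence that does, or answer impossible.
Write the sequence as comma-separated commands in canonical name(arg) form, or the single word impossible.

key: running move(1) before turn(left) would end elsewhere — order is forced
start: (2, 8) facing right
t=1 turn(left) ⇒ (2, 8) facing up
t=2 move(1) ⇒ (2, 9) facing up
uniquely the one of 16 2-step routes that fits.

turn(left), move(1)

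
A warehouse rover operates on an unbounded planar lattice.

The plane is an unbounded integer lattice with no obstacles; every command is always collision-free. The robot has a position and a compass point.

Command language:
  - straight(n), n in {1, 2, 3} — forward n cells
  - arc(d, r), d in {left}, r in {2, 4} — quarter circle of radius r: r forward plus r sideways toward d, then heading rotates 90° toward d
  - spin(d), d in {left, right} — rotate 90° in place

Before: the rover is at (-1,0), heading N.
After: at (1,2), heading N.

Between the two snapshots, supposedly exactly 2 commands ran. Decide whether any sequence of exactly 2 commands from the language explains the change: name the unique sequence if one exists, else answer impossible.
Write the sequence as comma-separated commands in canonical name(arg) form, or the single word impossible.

key: running arc(left, 2) before spin(right) would end elsewhere — order is forced
initial: at (-1,0), heading N
step 1 (spin(right)): at (-1,0), heading E
step 2 (arc(left, 2)): at (1,2), heading N
all 49 alternatives checked — unique.

spin(right), arc(left, 2)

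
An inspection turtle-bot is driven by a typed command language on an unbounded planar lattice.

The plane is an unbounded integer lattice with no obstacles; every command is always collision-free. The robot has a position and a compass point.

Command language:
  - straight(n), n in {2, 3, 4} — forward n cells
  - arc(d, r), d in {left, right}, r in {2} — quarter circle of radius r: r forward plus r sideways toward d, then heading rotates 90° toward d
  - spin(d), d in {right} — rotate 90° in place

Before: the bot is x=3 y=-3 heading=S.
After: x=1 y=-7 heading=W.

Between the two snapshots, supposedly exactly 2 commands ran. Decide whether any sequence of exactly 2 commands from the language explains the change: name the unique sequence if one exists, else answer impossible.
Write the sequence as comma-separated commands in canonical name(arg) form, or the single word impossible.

straight(2), arc(right, 2)

key: order matters: swapping straight(2) and arc(right, 2) lands elsewhere
start: x=3 y=-3 heading=S
1. straight(2) → x=3 y=-5 heading=S
2. arc(right, 2) → x=1 y=-7 heading=W
no rival 2-sequence matches.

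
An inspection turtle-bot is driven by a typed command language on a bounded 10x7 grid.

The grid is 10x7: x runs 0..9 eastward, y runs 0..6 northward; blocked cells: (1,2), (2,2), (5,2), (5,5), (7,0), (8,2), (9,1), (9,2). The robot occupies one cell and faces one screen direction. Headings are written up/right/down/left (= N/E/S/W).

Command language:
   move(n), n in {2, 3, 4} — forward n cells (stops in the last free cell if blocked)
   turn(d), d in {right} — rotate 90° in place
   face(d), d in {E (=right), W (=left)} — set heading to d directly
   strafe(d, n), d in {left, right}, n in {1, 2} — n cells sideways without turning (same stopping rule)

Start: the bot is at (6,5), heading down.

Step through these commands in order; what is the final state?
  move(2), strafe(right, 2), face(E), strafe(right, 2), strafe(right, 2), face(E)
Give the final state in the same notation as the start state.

at (4,0), heading right

t0: at (6,5), heading down
t=1 move(2) ⇒ at (6,3), heading down
t=2 strafe(right, 2) ⇒ at (4,3), heading down
t=3 face(E) ⇒ at (4,3), heading right
t=4 strafe(right, 2) ⇒ at (4,1), heading right
t=5 strafe(right, 2) ⇒ at (4,0), heading right
t=6 face(E) ⇒ at (4,0), heading right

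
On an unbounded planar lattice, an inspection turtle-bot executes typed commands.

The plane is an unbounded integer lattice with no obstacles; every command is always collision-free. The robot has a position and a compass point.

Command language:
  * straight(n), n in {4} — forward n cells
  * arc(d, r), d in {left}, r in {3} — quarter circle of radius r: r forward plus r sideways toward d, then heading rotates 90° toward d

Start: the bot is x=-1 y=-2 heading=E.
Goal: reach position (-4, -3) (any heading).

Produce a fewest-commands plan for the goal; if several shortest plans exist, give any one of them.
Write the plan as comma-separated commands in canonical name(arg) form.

arc(left, 3), arc(left, 3), arc(left, 3), straight(4)

t0: x=-1 y=-2 heading=E
1. arc(left, 3) → x=2 y=1 heading=N
2. arc(left, 3) → x=-1 y=4 heading=W
3. arc(left, 3) → x=-4 y=1 heading=S
4. straight(4) → x=-4 y=-3 heading=S
nothing shorter than 4 reaches the goal.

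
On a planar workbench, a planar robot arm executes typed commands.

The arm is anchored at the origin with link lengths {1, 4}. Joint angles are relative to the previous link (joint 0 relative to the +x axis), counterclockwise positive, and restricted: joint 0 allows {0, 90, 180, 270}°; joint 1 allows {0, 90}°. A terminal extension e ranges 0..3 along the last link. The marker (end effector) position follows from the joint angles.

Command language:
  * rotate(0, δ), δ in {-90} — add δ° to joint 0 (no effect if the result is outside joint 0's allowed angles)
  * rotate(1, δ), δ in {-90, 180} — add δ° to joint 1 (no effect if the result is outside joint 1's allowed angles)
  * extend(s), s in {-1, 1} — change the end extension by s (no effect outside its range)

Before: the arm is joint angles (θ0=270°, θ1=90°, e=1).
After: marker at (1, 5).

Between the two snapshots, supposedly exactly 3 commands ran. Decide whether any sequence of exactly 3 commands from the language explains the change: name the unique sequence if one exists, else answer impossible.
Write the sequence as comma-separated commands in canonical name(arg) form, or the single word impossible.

rotate(0, -90), rotate(0, -90), rotate(0, -90)

begin: joint angles (θ0=270°, θ1=90°, e=1)
1. rotate(0, -90) → joint angles (θ0=180°, θ1=90°, e=1)
2. rotate(0, -90) → joint angles (θ0=90°, θ1=90°, e=1)
3. rotate(0, -90) → joint angles (θ0=0°, θ1=90°, e=1)
no other 3-command option fits: unique.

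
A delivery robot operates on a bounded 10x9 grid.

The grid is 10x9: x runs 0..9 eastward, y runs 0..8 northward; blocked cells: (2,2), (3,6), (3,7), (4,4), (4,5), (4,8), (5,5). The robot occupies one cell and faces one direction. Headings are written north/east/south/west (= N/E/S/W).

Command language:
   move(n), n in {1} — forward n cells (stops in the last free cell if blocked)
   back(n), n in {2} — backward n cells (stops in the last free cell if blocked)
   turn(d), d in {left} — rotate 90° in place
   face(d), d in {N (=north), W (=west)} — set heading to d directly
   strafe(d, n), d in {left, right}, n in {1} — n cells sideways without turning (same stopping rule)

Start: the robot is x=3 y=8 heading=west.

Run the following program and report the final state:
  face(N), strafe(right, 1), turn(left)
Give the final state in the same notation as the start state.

begin: x=3 y=8 heading=west
t=1 face(N) ⇒ x=3 y=8 heading=north
t=2 strafe(right, 1) ⇒ x=3 y=8 heading=north
t=3 turn(left) ⇒ x=3 y=8 heading=west

x=3 y=8 heading=west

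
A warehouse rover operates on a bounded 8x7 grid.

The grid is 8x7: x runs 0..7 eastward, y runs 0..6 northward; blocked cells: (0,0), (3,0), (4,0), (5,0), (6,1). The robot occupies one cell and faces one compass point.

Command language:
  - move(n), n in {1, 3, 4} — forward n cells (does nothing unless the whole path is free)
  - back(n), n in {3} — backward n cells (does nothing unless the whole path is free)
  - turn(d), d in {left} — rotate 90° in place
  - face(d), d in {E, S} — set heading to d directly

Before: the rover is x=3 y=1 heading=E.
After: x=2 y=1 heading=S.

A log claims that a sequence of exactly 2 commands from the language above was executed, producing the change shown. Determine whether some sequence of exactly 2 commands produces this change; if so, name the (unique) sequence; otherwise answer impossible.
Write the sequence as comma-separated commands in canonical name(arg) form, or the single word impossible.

no 2-step route produces this change.

impossible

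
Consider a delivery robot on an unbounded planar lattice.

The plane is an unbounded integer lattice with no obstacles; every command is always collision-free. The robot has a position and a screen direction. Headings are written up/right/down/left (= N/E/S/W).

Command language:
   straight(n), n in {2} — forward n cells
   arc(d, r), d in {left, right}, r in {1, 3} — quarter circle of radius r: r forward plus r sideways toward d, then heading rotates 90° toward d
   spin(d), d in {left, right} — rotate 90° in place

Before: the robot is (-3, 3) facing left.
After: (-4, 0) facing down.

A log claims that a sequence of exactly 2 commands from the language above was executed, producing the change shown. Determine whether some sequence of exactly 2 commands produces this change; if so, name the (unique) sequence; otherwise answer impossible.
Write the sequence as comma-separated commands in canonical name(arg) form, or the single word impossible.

arc(left, 1), straight(2)

key: position moved to (-4,0) AND the heading swung to S — translation plus rotation needed
t0: (-3, 3) facing left
t=1 arc(left, 1) ⇒ (-4, 2) facing down
t=2 straight(2) ⇒ (-4, 0) facing down
uniquely the one of 49 2-step routes that fits.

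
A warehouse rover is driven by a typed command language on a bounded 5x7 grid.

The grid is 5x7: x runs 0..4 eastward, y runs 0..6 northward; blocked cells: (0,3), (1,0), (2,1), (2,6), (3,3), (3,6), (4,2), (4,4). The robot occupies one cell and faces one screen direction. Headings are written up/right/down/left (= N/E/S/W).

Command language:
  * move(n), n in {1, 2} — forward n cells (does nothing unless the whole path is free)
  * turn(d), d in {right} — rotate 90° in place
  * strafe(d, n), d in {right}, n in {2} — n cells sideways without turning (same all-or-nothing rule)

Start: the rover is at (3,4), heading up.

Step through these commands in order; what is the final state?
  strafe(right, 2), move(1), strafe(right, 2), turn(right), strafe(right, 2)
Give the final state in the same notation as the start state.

t0: at (3,4), heading up
1. strafe(right, 2) → at (3,4), heading up
2. move(1) → at (3,5), heading up
3. strafe(right, 2) → at (3,5), heading up
4. turn(right) → at (3,5), heading right
5. strafe(right, 2) → at (3,5), heading right

at (3,5), heading right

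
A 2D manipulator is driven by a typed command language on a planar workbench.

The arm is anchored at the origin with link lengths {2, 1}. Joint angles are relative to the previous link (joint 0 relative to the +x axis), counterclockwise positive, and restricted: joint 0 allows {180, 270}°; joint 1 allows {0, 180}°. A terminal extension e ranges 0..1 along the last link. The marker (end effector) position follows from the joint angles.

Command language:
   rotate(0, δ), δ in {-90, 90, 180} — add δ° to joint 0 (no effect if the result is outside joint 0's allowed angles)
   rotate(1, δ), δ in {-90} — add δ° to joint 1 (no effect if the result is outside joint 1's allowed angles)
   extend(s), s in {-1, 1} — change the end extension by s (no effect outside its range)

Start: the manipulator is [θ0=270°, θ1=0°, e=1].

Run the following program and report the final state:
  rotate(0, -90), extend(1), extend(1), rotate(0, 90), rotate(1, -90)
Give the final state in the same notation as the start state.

[θ0=270°, θ1=0°, e=1]

from: [θ0=270°, θ1=0°, e=1]
[1] after rotate(0, -90): [θ0=180°, θ1=0°, e=1]
[2] after extend(1): [θ0=180°, θ1=0°, e=1]
[3] after extend(1): [θ0=180°, θ1=0°, e=1]
[4] after rotate(0, 90): [θ0=270°, θ1=0°, e=1]
[5] after rotate(1, -90): [θ0=270°, θ1=0°, e=1]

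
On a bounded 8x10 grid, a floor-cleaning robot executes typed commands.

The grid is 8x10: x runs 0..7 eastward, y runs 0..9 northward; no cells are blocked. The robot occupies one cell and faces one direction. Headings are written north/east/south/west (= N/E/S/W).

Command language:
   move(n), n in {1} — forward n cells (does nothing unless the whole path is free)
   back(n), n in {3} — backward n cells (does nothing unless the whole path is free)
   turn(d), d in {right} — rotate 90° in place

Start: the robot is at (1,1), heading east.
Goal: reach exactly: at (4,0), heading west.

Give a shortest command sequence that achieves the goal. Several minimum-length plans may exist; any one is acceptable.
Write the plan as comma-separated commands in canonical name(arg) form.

turn(right), move(1), turn(right), back(3)

t0: at (1,1), heading east
step 1 (turn(right)): at (1,1), heading south
step 2 (move(1)): at (1,0), heading south
step 3 (turn(right)): at (1,0), heading west
step 4 (back(3)): at (4,0), heading west
nothing shorter than 4 reaches the goal.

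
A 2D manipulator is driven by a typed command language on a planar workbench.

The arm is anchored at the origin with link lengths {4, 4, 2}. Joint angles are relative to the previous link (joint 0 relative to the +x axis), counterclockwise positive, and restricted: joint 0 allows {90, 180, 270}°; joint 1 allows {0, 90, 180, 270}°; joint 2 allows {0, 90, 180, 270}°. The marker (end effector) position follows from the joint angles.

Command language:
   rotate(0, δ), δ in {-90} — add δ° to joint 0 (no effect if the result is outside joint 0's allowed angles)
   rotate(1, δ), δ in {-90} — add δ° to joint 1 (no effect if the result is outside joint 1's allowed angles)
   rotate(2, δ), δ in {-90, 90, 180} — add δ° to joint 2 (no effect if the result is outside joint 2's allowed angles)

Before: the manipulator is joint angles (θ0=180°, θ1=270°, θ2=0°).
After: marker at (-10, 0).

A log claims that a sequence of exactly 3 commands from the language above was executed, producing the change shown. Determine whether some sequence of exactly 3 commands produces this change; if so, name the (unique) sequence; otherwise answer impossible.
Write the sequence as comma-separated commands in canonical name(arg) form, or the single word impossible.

from: joint angles (θ0=180°, θ1=270°, θ2=0°)
[1] after rotate(1, -90): joint angles (θ0=180°, θ1=180°, θ2=0°)
[2] after rotate(1, -90): joint angles (θ0=180°, θ1=90°, θ2=0°)
[3] after rotate(1, -90): joint angles (θ0=180°, θ1=0°, θ2=0°)
no other 3-command option fits: unique.

rotate(1, -90), rotate(1, -90), rotate(1, -90)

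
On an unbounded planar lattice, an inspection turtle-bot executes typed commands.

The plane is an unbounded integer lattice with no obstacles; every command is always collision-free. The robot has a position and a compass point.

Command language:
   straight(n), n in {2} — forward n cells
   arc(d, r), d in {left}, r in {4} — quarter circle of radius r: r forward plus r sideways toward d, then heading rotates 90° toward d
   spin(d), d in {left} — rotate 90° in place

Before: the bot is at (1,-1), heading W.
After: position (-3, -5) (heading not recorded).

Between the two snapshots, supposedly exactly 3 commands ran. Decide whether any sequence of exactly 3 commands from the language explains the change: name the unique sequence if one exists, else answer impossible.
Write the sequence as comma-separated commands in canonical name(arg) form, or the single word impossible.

arc(left, 4), spin(left), spin(left)

key: order matters: swapping arc(left, 4) and spin(left) lands elsewhere
begin: at (1,-1), heading W
t=1 arc(left, 4) ⇒ at (-3,-5), heading S
t=2 spin(left) ⇒ at (-3,-5), heading E
t=3 spin(left) ⇒ at (-3,-5), heading N
all 27 alternatives checked — unique.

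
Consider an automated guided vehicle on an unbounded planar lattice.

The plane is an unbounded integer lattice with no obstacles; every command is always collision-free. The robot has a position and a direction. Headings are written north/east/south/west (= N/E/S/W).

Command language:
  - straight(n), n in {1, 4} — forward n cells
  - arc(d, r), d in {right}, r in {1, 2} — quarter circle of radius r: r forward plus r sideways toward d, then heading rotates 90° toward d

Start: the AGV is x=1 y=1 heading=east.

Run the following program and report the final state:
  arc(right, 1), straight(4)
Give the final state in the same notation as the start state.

x=2 y=-4 heading=south

start: x=1 y=1 heading=east
1. arc(right, 1) → x=2 y=0 heading=south
2. straight(4) → x=2 y=-4 heading=south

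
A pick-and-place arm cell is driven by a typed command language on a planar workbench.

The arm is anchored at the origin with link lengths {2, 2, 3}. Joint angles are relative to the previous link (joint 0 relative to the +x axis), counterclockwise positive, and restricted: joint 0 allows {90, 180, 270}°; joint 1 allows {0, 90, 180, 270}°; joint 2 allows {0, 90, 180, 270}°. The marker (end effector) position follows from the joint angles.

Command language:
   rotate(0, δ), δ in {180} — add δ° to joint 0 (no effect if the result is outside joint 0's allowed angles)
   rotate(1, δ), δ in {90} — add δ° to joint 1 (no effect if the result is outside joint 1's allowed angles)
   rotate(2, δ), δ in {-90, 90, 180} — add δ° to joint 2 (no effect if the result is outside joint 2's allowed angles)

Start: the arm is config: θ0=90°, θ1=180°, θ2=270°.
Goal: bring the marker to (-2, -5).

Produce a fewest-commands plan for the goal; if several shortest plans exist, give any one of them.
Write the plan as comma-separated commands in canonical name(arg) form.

rotate(1, 90), rotate(2, 180), rotate(0, 180)

begin: config: θ0=90°, θ1=180°, θ2=270°
step 1 (rotate(1, 90)): config: θ0=90°, θ1=270°, θ2=270°
step 2 (rotate(2, 180)): config: θ0=90°, θ1=270°, θ2=90°
step 3 (rotate(0, 180)): config: θ0=270°, θ1=270°, θ2=90°
shorter routes all fall short; 3 is best.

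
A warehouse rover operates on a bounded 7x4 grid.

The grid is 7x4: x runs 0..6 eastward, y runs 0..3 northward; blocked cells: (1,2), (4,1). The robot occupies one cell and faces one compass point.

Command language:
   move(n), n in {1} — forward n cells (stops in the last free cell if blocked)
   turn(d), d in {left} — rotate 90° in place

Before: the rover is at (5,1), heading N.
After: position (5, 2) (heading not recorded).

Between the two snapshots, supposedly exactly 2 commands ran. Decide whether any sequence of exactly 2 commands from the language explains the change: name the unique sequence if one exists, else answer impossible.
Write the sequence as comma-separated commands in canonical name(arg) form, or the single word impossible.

key: order matters: swapping move(1) and turn(left) lands elsewhere
t0: at (5,1), heading N
1. move(1) → at (5,2), heading N
2. turn(left) → at (5,2), heading W
all 4 alternatives checked — unique.

move(1), turn(left)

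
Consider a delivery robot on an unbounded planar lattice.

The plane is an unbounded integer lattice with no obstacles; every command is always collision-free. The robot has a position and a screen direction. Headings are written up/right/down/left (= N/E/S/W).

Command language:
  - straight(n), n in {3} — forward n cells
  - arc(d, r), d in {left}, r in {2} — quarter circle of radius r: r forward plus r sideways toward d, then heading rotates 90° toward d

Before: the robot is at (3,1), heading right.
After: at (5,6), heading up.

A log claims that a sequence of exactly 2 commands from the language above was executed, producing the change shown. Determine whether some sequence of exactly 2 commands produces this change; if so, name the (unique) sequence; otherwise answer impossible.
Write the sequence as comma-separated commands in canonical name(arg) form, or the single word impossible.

arc(left, 2), straight(3)

key: cell and facing (now N) both changed — the 2 commands mix motion and turning
initial: at (3,1), heading right
1. arc(left, 2) → at (5,3), heading up
2. straight(3) → at (5,6), heading up
uniquely the one of 4 2-step routes that fits.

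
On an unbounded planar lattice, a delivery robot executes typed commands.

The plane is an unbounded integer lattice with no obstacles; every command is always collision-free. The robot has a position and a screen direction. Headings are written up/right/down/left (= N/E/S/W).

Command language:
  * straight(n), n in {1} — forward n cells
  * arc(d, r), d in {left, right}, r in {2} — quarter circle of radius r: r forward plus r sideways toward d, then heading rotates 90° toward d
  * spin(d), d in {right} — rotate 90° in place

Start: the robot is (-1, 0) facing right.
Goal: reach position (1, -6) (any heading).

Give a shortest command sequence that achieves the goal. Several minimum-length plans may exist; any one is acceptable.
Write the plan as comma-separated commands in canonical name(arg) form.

arc(right, 2), arc(left, 2), spin(right), arc(right, 2)

t0: (-1, 0) facing right
1. arc(right, 2) → (1, -2) facing down
2. arc(left, 2) → (3, -4) facing right
3. spin(right) → (3, -4) facing down
4. arc(right, 2) → (1, -6) facing left
nothing shorter than 4 reaches the goal.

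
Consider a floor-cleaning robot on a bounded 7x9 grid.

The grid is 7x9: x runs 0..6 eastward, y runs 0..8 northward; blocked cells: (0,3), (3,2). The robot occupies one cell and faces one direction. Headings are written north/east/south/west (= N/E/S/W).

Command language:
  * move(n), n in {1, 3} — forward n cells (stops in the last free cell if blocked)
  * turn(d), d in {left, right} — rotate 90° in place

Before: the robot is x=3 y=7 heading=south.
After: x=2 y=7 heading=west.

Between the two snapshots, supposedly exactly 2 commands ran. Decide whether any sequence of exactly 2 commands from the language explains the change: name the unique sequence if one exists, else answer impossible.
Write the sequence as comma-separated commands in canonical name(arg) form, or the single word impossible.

key: running move(1) before turn(right) would end elsewhere — order is forced
begin: x=3 y=7 heading=south
1. turn(right) → x=3 y=7 heading=west
2. move(1) → x=2 y=7 heading=west
no other 2-command option fits: unique.

turn(right), move(1)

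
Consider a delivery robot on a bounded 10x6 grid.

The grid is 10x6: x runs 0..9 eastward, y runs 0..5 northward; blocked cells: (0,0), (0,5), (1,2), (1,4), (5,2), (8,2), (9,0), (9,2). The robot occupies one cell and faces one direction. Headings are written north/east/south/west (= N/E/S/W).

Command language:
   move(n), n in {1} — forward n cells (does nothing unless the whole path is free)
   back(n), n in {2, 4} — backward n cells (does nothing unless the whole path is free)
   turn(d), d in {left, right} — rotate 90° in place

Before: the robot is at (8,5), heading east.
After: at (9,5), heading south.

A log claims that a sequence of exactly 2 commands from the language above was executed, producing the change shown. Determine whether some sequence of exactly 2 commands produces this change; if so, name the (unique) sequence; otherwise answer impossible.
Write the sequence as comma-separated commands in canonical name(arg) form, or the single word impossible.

key: running turn(right) before move(1) would end elsewhere — order is forced
from: at (8,5), heading east
step 1 (move(1)): at (9,5), heading east
step 2 (turn(right)): at (9,5), heading south
uniquely the one of 25 2-step routes that fits.

move(1), turn(right)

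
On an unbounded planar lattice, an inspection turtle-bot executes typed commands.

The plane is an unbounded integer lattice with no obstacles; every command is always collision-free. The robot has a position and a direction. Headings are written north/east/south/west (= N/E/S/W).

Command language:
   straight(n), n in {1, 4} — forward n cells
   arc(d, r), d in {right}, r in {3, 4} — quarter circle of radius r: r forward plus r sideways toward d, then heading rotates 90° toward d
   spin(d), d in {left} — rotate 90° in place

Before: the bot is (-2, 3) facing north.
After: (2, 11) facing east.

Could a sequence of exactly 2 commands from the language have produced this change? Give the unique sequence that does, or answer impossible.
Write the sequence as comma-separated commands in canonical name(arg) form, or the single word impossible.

key: order matters: swapping straight(4) and arc(right, 4) lands elsewhere
from: (-2, 3) facing north
[1] after straight(4): (-2, 7) facing north
[2] after arc(right, 4): (2, 11) facing east
all 25 alternatives checked — unique.

straight(4), arc(right, 4)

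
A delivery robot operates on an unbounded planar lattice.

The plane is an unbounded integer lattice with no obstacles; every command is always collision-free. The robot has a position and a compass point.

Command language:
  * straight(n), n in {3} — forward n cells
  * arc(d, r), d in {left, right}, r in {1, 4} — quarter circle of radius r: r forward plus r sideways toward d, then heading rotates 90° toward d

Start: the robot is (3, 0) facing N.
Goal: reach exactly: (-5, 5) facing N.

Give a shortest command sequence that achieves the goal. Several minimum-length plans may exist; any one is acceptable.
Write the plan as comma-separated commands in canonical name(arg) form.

arc(left, 4), straight(3), arc(right, 1)

start: (3, 0) facing N
t=1 arc(left, 4) ⇒ (-1, 4) facing W
t=2 straight(3) ⇒ (-4, 4) facing W
t=3 arc(right, 1) ⇒ (-5, 5) facing N
minimal: 3 command(s), checked below 3.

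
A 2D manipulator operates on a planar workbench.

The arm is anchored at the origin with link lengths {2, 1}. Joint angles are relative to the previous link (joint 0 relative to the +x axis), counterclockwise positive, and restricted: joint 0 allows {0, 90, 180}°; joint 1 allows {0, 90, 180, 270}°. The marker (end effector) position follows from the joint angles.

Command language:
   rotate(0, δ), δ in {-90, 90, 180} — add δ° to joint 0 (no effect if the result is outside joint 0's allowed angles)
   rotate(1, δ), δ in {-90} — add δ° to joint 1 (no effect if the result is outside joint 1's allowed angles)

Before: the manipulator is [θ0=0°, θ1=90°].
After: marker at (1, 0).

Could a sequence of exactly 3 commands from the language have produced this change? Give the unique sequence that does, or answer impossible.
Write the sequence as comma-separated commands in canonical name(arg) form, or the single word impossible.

rotate(1, -90), rotate(1, -90), rotate(1, -90)

from: [θ0=0°, θ1=90°]
step 1 (rotate(1, -90)): [θ0=0°, θ1=0°]
step 2 (rotate(1, -90)): [θ0=0°, θ1=270°]
step 3 (rotate(1, -90)): [θ0=0°, θ1=180°]
all 64 alternatives checked — unique.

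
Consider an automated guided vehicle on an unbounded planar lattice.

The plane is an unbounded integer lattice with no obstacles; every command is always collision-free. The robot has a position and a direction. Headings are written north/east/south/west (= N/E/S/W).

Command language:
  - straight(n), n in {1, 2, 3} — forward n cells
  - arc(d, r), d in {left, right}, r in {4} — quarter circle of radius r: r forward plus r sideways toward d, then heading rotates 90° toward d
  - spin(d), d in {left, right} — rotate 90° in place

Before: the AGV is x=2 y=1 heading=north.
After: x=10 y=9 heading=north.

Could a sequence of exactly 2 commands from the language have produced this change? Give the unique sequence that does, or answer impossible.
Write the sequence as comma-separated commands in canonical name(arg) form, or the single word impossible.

arc(right, 4), arc(left, 4)

key: order matters: swapping arc(right, 4) and arc(left, 4) lands elsewhere
begin: x=2 y=1 heading=north
1. arc(right, 4) → x=6 y=5 heading=east
2. arc(left, 4) → x=10 y=9 heading=north
uniquely the one of 49 2-step routes that fits.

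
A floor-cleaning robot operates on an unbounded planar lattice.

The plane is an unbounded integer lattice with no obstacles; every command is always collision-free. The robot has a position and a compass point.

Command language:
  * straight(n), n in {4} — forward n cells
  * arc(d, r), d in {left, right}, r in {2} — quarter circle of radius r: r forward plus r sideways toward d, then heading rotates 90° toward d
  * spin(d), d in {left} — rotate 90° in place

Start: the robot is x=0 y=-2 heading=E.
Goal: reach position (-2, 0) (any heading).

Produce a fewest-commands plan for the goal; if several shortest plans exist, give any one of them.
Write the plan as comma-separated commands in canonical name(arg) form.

spin(left), arc(left, 2)

start: x=0 y=-2 heading=E
1. spin(left) → x=0 y=-2 heading=N
2. arc(left, 2) → x=-2 y=0 heading=W
shorter routes all fall short; 2 is best.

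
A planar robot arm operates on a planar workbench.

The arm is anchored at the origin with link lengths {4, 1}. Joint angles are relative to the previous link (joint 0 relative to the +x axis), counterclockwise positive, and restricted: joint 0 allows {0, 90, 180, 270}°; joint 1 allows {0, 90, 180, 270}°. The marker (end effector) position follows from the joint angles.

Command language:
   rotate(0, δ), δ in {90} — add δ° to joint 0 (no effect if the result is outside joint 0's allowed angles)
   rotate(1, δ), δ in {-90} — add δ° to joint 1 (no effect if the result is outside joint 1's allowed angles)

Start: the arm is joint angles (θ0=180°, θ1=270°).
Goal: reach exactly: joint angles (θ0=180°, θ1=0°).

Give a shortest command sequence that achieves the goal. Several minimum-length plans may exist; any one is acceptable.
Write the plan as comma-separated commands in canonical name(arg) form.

rotate(1, -90), rotate(1, -90), rotate(1, -90)

t0: joint angles (θ0=180°, θ1=270°)
[1] after rotate(1, -90): joint angles (θ0=180°, θ1=180°)
[2] after rotate(1, -90): joint angles (θ0=180°, θ1=90°)
[3] after rotate(1, -90): joint angles (θ0=180°, θ1=0°)
no 2-step plan works, so 3 is optimal.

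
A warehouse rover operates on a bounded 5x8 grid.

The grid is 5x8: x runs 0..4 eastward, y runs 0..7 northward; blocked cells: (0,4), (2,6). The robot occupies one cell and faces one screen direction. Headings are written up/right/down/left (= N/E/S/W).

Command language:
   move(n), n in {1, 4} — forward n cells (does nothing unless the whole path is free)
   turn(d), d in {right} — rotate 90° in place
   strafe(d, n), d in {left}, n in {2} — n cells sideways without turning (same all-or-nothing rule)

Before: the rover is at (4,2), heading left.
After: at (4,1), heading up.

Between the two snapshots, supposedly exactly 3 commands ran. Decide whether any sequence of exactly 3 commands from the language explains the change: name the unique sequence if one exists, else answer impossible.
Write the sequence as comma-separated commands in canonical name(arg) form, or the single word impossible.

key: cell and facing (now N) both changed — the 3 commands mix motion and turning
from: at (4,2), heading left
1. strafe(left, 2) → at (4,0), heading left
2. turn(right) → at (4,0), heading up
3. move(1) → at (4,1), heading up
no rival 3-sequence matches.

strafe(left, 2), turn(right), move(1)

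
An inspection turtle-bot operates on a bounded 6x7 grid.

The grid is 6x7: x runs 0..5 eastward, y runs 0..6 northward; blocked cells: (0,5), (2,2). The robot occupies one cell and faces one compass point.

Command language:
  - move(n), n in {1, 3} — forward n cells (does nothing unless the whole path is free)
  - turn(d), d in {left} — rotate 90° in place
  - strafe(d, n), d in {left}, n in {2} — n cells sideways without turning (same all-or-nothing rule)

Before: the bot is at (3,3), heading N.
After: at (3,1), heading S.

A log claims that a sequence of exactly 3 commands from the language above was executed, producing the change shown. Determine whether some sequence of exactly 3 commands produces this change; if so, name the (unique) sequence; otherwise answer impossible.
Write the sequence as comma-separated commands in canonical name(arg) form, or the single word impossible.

turn(left), strafe(left, 2), turn(left)

key: cell and facing (now S) both changed — the 3 commands mix motion and turning
initial: at (3,3), heading N
[1] after turn(left): at (3,3), heading W
[2] after strafe(left, 2): at (3,1), heading W
[3] after turn(left): at (3,1), heading S
uniquely the one of 64 3-step routes that fits.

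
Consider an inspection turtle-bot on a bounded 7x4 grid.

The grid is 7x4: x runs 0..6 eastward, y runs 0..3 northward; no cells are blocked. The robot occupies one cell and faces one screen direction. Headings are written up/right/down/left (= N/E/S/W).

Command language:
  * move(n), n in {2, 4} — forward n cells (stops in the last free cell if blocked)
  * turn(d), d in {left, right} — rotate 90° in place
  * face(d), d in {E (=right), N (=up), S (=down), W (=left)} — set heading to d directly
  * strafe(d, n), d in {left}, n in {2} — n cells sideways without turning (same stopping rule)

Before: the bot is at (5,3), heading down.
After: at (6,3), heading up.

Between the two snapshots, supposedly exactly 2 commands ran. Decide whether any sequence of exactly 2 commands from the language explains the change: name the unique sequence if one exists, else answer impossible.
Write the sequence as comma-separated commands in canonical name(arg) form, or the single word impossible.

strafe(left, 2), face(N)

key: position moved to (6,3) AND the heading swung to N — translation plus rotation needed
initial: at (5,3), heading down
t=1 strafe(left, 2) ⇒ at (6,3), heading down
t=2 face(N) ⇒ at (6,3), heading up
all 81 alternatives checked — unique.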